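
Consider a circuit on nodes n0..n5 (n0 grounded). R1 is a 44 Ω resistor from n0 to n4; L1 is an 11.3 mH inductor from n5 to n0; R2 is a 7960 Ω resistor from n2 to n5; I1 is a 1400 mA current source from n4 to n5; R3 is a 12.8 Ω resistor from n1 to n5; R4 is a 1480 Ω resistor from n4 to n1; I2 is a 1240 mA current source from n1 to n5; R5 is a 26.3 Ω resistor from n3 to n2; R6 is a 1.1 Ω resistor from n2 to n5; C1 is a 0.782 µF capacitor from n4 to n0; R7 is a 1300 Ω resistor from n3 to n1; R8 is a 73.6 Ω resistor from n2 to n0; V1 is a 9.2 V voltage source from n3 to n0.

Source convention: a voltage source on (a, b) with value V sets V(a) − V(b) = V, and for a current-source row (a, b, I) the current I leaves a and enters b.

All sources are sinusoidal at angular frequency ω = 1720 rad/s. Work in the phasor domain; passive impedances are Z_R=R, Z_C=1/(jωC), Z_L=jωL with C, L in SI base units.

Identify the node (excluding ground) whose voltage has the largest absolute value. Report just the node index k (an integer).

4

Element admittances at ω=1720 rad/s:
  Y(R1) = 0.02273+0.000j S between n0,n4
  Y(L1) = 0.000-0.05145j S between n5,n0
  Y(R2) = 0.0001256+0.000j S between n2,n5
  I1: injects 1.4 A into n5 (from n4)
  Y(R3) = 0.07812+0.000j S between n1,n5
  Y(R4) = 0.0006757+0.000j S between n4,n1
  I2: injects 1.24 A into n5 (from n1)
  Y(R5) = 0.03802+0.000j S between n3,n2
  Y(R6) = 0.9091+0.000j S between n2,n5
  Y(C1) = 0.000+0.001345j S between n4,n0
  Y(R7) = 0.0007692+0.000j S between n3,n1
  Y(R8) = 0.01359+0.000j S between n2,n0
  V1: constraint V(n3)−V(n0) = 9.2
Assemble and solve the 6×6 MNA system:
  V(n1)=0.3899+16.86j  V(n2)=16.16+16.22j  V(n3)=9.200+0.000j  V(n4)=-59.59+3.911j  V(n5)=16.69+17.14j
  i(V1)=0.2579+0.6298j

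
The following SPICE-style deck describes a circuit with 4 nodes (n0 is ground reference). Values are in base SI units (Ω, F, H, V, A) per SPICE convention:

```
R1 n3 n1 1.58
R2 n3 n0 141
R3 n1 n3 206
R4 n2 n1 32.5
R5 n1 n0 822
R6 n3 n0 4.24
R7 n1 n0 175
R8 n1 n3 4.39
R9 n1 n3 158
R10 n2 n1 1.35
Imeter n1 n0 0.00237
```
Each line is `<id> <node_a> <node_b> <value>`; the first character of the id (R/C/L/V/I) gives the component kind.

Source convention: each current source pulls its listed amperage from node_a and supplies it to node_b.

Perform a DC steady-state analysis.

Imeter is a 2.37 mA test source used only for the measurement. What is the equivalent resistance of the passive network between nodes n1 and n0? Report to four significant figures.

MNA unknowns: 3 node voltages V₁..V_3
R1: Y=0.6329 on G[3,1]
R2: Y=0.007092 on G[3,0]
R3: Y=0.004854 on G[1,3]
R4: Y=0.03077 on G[2,1]
R5: Y=0.001217 on G[1,0]
R6: Y=0.2358 on G[3,0]
R7: Y=0.005714 on G[1,0]
R8: Y=0.2278 on G[1,3]
R9: Y=0.006329 on G[1,3]
R10: Y=0.7407 on G[2,1]
Imeter: z[1]−=0.00237, z[0]+=0.00237
solve → V1=-0.01203, V2=-0.01203, V3=-0.009412

R_eq = 5.078 Ω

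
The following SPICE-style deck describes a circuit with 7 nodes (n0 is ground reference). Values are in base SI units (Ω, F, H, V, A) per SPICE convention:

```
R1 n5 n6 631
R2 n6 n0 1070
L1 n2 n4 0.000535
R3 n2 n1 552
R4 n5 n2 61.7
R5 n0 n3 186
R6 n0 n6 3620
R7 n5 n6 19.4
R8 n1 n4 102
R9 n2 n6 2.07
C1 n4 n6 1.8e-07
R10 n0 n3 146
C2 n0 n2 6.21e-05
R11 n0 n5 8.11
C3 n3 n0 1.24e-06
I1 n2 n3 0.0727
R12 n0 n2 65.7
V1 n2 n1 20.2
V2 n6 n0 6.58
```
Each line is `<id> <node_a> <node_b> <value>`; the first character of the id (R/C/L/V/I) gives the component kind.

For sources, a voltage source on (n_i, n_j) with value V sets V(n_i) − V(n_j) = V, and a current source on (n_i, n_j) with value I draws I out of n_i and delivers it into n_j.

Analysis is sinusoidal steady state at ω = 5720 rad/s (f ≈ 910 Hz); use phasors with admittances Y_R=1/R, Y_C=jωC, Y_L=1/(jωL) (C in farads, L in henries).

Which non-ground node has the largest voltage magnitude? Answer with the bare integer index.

Element admittances at ω=5720 rad/s:
  Y(R1) = 0.001585+0.000j S between n5,n6
  Y(R2) = 0.0009346+0.000j S between n6,n0
  Y(L1) = 0.000-0.3268j S between n2,n4
  Y(R3) = 0.001812+0.000j S between n2,n1
  Y(R4) = 0.01621+0.000j S between n5,n2
  Y(R5) = 0.005376+0.000j S between n0,n3
  Y(R6) = 0.0002762+0.000j S between n0,n6
  Y(R7) = 0.05155+0.000j S between n5,n6
  Y(R8) = 0.009804+0.000j S between n1,n4
  Y(R9) = 0.4831+0.000j S between n2,n6
  Y(C1) = 0.000+0.001030j S between n4,n6
  Y(R10) = 0.006849+0.000j S between n0,n3
  Y(C2) = 0.000+0.3552j S between n0,n2
  Y(R11) = 0.1233+0.000j S between n0,n5
  Y(C3) = 0.000+0.007093j S between n3,n0
  I1: injects 0.0727 A into n3 (from n2)
  Y(R12) = 0.01522+0.000j S between n0,n2
  V1: constraint V(n2)−V(n1) = 20.2
  V2: constraint V(n6)−V(n0) = 6.58
Assemble and solve the 8×8 MNA system:
  V(n1)=-16.07-2.853j  V(n2)=4.128-2.853j  V(n3)=4.449-2.581j  V(n4)=4.102-3.469j  V(n5)=2.162-0.2400j  V(n6)=6.580+0.000j
  i(V1)=-0.2344+0.006041j  i(V2)=-1.423-1.393j

1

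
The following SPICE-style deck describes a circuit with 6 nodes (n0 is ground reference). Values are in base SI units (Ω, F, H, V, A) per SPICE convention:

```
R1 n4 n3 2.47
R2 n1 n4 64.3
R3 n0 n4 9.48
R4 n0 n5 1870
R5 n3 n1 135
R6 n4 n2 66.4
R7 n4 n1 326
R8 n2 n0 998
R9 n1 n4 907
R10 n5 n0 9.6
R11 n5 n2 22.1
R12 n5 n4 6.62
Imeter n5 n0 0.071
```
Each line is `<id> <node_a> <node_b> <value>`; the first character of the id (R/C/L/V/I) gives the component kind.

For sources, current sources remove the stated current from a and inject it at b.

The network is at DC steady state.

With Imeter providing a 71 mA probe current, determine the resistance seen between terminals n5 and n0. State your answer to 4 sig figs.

R_eq = 5.902 Ω

MNA unknowns: 5 node voltages V₁..V_5
R1: Y=0.4049 on G[4,3]
R2: Y=0.01555 on G[1,4]
R3: Y=0.1055 on G[0,4]
R4: Y=0.0005348 on G[0,5]
R5: Y=0.007407 on G[3,1]
R6: Y=0.01506 on G[4,2]
R7: Y=0.003067 on G[4,1]
R8: Y=0.001002 on G[2,0]
R9: Y=0.001103 on G[1,4]
R10: Y=0.1042 on G[5,0]
R11: Y=0.04525 on G[5,2]
R12: Y=0.1511 on G[5,4]
Imeter: z[5]−=0.071, z[0]+=0.071
solve → V1=-0.2536, V2=-0.3715, V3=-0.2536, V4=-0.2536, V5=-0.4190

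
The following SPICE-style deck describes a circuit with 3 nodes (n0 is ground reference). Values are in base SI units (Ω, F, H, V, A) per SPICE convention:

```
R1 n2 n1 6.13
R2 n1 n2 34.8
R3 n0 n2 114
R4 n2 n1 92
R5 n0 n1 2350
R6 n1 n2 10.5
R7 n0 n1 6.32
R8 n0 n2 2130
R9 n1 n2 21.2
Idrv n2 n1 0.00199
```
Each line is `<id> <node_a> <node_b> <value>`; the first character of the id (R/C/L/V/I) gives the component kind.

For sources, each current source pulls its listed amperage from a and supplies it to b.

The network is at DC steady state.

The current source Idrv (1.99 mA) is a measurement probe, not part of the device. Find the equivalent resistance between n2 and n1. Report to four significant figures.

MNA unknowns: 2 node voltages V₁..V_2
R1: Y=0.1631 on G[2,1]
R2: Y=0.02874 on G[1,2]
R3: Y=0.008772 on G[0,2]
R4: Y=0.01087 on G[2,1]
R5: Y=0.0004255 on G[0,1]
R6: Y=0.09524 on G[1,2]
R7: Y=0.1582 on G[0,1]
R8: Y=0.0004695 on G[0,2]
R9: Y=0.04717 on G[1,2]
Idrv: z[2]−=0.00199, z[1]+=0.00199
solve → V1=0.0003095, V2=-0.005314

R_eq = 2.826 Ω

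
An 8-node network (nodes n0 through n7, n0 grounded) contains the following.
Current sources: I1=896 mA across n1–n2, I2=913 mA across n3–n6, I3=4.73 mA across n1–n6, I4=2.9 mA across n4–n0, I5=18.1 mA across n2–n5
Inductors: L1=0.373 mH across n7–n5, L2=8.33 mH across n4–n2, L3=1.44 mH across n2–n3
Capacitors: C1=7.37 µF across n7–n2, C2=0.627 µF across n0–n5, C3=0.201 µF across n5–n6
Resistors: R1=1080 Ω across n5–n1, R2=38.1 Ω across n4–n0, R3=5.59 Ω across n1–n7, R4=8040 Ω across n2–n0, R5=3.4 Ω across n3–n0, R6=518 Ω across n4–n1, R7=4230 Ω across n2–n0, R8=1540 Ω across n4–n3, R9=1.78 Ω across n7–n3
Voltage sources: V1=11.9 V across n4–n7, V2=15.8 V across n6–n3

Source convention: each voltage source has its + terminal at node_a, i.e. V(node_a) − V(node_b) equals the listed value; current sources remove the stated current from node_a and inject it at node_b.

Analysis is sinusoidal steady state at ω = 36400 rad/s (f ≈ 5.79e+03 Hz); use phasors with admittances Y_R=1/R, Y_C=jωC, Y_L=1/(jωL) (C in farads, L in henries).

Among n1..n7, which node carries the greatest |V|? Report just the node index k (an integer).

6

Apply KCL at each of the 7 non-ground nodes and solve the resulting linear system.
Node n1: branches {I1, I3, R1, R3, R6} → V_1 = -6.038+0.6856j
Node n2: branches {I1, C1, R4, R7, L2, I5, L3} → V_2 = -1.374-2.861j
Node n3: branches {I2, R5, R8, R9, L3, V2} → V_3 = -0.8483+0.2930j
Node n4: branches {R2, R6, I4, L2, R8, V1} → V_4 = 10.71+0.6815j
Node n5: branches {L1, C2, R1, I5, C3} → V_5 = -4.514+1.488j
Node n6: branches {I2, I3, C3, V2} → V_6 = 14.95+0.2930j
Node n7: branches {L1, C1, R3, R9, V1} → V_7 = -1.192+0.6815j
Source currents: i(V1)=-0.3355+0.02171j, i(V2)=0.9090-0.1424j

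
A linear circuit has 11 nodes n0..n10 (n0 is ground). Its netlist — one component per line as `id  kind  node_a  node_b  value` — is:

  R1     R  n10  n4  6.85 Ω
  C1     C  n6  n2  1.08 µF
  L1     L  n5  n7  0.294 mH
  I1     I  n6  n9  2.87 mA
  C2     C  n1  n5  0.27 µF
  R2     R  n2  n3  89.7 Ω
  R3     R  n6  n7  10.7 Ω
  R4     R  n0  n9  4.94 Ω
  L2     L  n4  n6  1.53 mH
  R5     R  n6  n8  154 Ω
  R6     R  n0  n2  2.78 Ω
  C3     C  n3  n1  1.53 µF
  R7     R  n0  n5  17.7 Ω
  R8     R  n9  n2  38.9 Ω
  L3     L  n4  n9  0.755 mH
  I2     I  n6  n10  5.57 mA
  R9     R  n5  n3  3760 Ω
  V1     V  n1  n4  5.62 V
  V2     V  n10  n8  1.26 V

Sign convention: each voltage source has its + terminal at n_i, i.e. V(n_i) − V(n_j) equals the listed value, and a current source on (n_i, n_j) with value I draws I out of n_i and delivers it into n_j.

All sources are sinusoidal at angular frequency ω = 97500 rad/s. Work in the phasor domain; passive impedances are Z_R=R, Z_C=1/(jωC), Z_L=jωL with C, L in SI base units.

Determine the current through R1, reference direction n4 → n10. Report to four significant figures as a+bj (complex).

-0.04197-0.02604j A

Element admittances at ω=97500 rad/s:
  Y(R1) = 0.1460+0.000j S between n10,n4
  Y(C1) = 0.000+0.1053j S between n6,n2
  Y(L1) = 0.000-0.03489j S between n5,n7
  I1: injects 0.00287 A into n9 (from n6)
  Y(C2) = 0.000+0.02633j S between n1,n5
  Y(R2) = 0.01115+0.000j S between n2,n3
  Y(R3) = 0.09346+0.000j S between n6,n7
  Y(R4) = 0.2024+0.000j S between n0,n9
  Y(L2) = 0.000-0.006704j S between n4,n6
  Y(R5) = 0.006494+0.000j S between n6,n8
  Y(R6) = 0.3597+0.000j S between n0,n2
  Y(C3) = 0.000+0.1492j S between n3,n1
  Y(R7) = 0.05650+0.000j S between n0,n5
  Y(R8) = 0.02571+0.000j S between n9,n2
  Y(L3) = 0.000-0.01358j S between n4,n9
  I2: injects 0.00557 A into n10 (from n6)
  Y(R9) = 0.0002660+0.000j S between n5,n3
  V1: constraint V(n1)−V(n4) = 5.62
  V2: constraint V(n10)−V(n8) = 1.26
Assemble and solve the 12×12 MNA system:
  V(n1)=0.3763-4.074j  V(n2)=-0.09008-0.2334j  V(n3)=0.6673-4.019j  V(n4)=-5.244-4.074j  V(n5)=1.492+0.5164j  V(n6)=-0.6098+0.1139j  V(n7)=-0.2209-0.5254j  V(n8)=-6.216-3.896j  V(n9)=-0.2563+0.2707j  V(n10)=-4.956-3.896j
  i(V1)=-0.1291+0.07278j  i(V2)=-0.03640-0.02604j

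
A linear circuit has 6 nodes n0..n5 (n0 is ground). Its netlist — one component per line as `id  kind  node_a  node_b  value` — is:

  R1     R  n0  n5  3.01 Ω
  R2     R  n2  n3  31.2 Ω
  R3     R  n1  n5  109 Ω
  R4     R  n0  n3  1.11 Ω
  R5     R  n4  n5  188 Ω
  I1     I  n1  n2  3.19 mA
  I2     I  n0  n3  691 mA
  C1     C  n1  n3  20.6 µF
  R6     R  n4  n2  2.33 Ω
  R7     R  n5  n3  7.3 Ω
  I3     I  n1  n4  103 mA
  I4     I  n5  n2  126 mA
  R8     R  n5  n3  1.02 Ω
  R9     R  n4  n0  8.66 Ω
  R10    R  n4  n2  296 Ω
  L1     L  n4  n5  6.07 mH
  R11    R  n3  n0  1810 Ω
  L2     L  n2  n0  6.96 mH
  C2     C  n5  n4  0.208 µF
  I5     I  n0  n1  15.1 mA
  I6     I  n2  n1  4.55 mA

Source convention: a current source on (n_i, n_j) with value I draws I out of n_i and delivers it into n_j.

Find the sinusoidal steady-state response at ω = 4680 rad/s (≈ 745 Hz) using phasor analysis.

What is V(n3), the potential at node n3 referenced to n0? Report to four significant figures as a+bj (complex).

Element admittances at ω=4680 rad/s:
  Y(R1) = 0.3322+0.000j S between n0,n5
  Y(R2) = 0.03205+0.000j S between n2,n3
  Y(R3) = 0.009174+0.000j S between n1,n5
  Y(R4) = 0.9009+0.000j S between n0,n3
  Y(R5) = 0.005319+0.000j S between n4,n5
  I1: injects 0.00319 A into n2 (from n1)
  I2: injects 0.691 A into n3 (from n0)
  Y(C1) = 0.000+0.09641j S between n1,n3
  Y(R6) = 0.4292+0.000j S between n4,n2
  Y(R7) = 0.1370+0.000j S between n5,n3
  I3: injects 0.103 A into n4 (from n1)
  I4: injects 0.126 A into n2 (from n5)
  Y(R8) = 0.9804+0.000j S between n5,n3
  Y(R9) = 0.1155+0.000j S between n4,n0
  Y(R10) = 0.003378+0.000j S between n4,n2
  Y(L1) = 0.000-0.03520j S between n4,n5
  Y(R11) = 0.0005525+0.000j S between n3,n0
  Y(L2) = 0.000-0.03070j S between n2,n0
  Y(C2) = 0.000+0.0009734j S between n5,n4
  I5: injects 0.0151 A into n1 (from n0)
  I6: injects 0.00455 A into n1 (from n2)
Assemble and solve the 5×5 MNA system:
  V(n1)=0.3945+0.8995j  V(n2)=1.500+0.5788j  V(n3)=0.4822-0.006949j  V(n4)=1.328+0.5157j  V(n5)=0.3018-0.02179j

0.4822-0.006949j V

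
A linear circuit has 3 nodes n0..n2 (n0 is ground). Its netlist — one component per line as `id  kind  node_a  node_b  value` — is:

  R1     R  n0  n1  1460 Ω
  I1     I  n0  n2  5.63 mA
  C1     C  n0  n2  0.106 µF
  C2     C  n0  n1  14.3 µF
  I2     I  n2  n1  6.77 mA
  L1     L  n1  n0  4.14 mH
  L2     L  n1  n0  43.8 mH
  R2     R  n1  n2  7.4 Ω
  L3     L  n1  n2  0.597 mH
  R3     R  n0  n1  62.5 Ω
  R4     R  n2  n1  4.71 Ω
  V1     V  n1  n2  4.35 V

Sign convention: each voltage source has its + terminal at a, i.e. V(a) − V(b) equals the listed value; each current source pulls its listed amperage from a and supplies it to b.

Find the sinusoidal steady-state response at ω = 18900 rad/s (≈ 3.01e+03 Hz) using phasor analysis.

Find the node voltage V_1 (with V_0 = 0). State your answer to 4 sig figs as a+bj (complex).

0.03500-0.01954j V

Apply KCL at each of the 2 non-ground nodes and solve the resulting linear system.
Node n1: branches {R1, C2, I2, L1, L2, R2, L3, R3, R4, V1} → V_1 = 0.03500-0.01954j
Node n2: branches {I1, C1, I2, R2, L3, R4, V1} → V_2 = -4.315-0.01954j
Source currents: i(V1)=-1.510+0.3769j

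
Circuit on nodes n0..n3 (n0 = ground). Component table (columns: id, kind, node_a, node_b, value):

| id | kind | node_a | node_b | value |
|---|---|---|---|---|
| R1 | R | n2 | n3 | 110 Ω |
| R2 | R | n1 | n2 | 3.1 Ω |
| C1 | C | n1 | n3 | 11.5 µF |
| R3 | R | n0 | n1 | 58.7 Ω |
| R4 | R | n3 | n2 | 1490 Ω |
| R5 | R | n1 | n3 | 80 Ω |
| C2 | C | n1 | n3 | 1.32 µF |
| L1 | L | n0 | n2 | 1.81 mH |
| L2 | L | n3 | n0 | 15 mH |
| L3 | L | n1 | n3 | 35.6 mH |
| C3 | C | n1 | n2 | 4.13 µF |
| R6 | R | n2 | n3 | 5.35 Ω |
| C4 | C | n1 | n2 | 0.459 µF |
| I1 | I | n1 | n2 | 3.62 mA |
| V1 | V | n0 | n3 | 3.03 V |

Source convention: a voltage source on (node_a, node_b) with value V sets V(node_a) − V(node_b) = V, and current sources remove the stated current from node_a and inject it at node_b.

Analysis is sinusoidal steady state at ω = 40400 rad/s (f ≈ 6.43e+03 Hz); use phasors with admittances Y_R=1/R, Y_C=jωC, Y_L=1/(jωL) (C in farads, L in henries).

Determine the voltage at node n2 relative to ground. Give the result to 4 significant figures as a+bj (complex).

-3.044-0.1497j V

Apply KCL at each of the 3 non-ground nodes and solve the resulting linear system.
Node n1: branches {R2, C1, R3, R5, C2, L3, C3, C4, I1} → V_1 = -3.047-0.1101j
Node n2: branches {R1, R2, R4, L1, C3, R6, C4, I1} → V_2 = -3.044-0.1497j
Node n3: branches {R1, C1, R4, R5, C2, L2, L3, R6, V1} → V_3 = -3.030+0.000j
Source currents: i(V1)=-0.05396+0.04475j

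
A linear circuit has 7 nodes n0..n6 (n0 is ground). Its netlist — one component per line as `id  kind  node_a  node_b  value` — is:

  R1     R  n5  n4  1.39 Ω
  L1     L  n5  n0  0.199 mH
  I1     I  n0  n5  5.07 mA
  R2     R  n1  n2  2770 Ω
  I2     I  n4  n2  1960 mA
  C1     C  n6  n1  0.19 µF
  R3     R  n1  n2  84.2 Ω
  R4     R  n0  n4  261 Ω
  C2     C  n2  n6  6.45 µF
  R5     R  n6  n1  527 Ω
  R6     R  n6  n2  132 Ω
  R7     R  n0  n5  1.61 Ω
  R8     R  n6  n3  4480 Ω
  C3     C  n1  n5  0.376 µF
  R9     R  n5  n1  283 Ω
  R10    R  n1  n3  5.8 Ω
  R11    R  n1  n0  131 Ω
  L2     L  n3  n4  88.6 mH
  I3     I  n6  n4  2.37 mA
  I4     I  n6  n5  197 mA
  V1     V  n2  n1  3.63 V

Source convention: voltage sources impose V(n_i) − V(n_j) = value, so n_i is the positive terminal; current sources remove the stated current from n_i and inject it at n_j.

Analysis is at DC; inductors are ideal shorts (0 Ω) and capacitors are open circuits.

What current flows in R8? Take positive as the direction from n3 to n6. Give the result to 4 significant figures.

MNA unknowns: 6 node voltages V₁..V_6 plus 3 source currents (L1, L2, V1)
R1: Y=0.7194 on G[5,4]
L1: row V5−V0=0, i_L1 at 5,0
I1: z[0]−=0.00507, z[5]+=0.00507
R2: Y=0.0003610 on G[1,2]
I2: z[4]−=1.96, z[2]+=1.96
C1: Y=0.000 on G[6,1]
R3: Y=0.01188 on G[1,2]
R4: Y=0.003831 on G[0,4]
C2: Y=0.000 on G[2,6]
R5: Y=0.001898 on G[6,1]
R6: Y=0.007576 on G[6,2]
R7: Y=0.6211 on G[0,5]
R8: Y=0.0002232 on G[6,3]
C3: Y=0.000 on G[1,5]
R9: Y=0.003534 on G[5,1]
R10: Y=0.1724 on G[1,3]
R11: Y=0.007634 on G[1,0]
L2: row V3−V4=0, i_L2 at 3,4
I3: z[6]−=0.00237, z[4]+=0.00237
I4: z[6]−=0.197, z[5]+=0.197
V1: row V2−V1=3.63, i_V1 at 2,1
solve → V1=9.211, V2=12.84, V3=-0.4146, V4=-0.4146, V5=0.000, V6=-8.735
aux → i_L1=-0.06366, i_L2=1.658, i_V1=1.752

0.001857 A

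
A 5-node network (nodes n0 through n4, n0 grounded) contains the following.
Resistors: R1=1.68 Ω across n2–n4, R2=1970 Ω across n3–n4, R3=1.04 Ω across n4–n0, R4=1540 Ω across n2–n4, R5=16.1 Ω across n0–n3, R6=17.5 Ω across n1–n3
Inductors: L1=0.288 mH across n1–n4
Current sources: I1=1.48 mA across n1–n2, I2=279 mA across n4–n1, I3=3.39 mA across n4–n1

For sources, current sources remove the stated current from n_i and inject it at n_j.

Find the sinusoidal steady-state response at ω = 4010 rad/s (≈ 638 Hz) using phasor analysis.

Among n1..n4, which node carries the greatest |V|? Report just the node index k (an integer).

1

MNA unknowns: 4 node voltages V₁..V_4
R1: Y=0.5952+0.000j on G[2,4]
R2: Y=0.0005076+0.000j on G[3,4]
R3: Y=0.9615+0.000j on G[4,0]
L1: Y=0.000-0.8659j on G[1,4]
R4: Y=0.0006494+0.000j on G[2,4]
R5: Y=0.06211+0.000j on G[0,3]
R6: Y=0.05714+0.000j on G[1,3]
I1: z[1]−=0.00148, z[2]+=0.00148
I2: z[4]−=0.279, z[1]+=0.279
I3: z[4]−=0.00339, z[1]+=0.00339
solve → V1=0.01053+0.3144j, V2=0.002159-0.009687j, V3=0.005021+0.1500j, V4=-0.0003243-0.009687j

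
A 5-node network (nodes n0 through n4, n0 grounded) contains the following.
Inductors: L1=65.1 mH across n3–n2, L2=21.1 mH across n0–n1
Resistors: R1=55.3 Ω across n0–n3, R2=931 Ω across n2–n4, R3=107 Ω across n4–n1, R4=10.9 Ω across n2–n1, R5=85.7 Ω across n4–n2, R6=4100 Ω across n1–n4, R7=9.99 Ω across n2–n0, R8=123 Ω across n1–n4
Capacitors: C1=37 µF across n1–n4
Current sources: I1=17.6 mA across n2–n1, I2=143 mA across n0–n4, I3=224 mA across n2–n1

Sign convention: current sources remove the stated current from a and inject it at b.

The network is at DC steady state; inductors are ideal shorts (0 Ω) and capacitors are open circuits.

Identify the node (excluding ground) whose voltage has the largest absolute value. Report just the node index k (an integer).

MNA unknowns: 4 node voltages V₁..V_4 plus 2 source currents (L1, L2)
L1: row V3−V2=0, i_L1 at 3,2
R1: Y=0.01808 on G[0,3]
R2: Y=0.001074 on G[2,4]
R3: Y=0.009346 on G[4,1]
R4: Y=0.09174 on G[2,1]
C1: Y=0.000 on G[1,4]
I1: z[2]−=0.0176, z[1]+=0.0176
I2: z[0]−=0.143, z[4]+=0.143
R5: Y=0.01167 on G[4,2]
L2: row V0−V1=0, i_L2 at 0,1
R6: Y=0.0002439 on G[1,4]
R7: Y=0.1001 on G[2,0]
R8: Y=0.008130 on G[1,4]
I3: z[2]−=0.224, z[1]+=0.224
solve → V1=0.000, V2=-0.8364, V3=-0.8364, V4=4.344
aux → i_L1=0.01512, i_L2=-0.2418

4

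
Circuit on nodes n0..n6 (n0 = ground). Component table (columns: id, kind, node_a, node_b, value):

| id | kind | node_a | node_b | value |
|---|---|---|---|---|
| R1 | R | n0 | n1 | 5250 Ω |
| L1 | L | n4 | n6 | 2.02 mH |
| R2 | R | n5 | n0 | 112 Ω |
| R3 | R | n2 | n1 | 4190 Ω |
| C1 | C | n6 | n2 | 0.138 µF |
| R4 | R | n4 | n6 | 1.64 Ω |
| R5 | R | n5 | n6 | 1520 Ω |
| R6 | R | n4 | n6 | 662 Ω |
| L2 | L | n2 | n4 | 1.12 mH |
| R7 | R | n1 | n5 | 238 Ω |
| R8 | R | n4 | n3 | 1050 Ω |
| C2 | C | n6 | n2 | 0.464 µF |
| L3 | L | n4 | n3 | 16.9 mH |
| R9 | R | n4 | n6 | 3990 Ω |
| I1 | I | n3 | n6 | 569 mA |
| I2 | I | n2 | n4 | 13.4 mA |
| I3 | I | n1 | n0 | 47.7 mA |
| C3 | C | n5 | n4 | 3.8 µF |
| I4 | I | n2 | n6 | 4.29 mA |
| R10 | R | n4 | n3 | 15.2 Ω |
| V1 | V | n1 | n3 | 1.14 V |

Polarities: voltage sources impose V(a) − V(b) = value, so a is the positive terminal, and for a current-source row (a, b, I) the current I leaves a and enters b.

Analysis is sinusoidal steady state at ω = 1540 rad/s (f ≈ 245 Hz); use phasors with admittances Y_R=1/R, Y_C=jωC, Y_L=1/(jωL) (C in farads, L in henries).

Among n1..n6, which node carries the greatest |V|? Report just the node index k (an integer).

3

Apply KCL at each of the 6 non-ground nodes and solve the resulting linear system.
Node n1: branches {R1, R3, R7, I3, V1} → V_1 = -10.95-0.1457j
Node n2: branches {R3, C1, L2, C2, I2, I4} → V_2 = -5.450+3.618j
Node n3: branches {R8, L3, I1, R10, V1} → V_3 = -12.09-0.1457j
Node n4: branches {L1, R4, R6, L2, R8, L3, R9, I2, C3, R10} → V_4 = -5.450+3.651j
Node n5: branches {R2, R5, R7, C3} → V_5 = -5.109+0.003109j
Node n6: branches {L1, C1, R4, R5, R6, C2, R9, I1, I4} → V_6 = -4.713+4.033j
Source currents: i(V1)=-0.01978+0.001551j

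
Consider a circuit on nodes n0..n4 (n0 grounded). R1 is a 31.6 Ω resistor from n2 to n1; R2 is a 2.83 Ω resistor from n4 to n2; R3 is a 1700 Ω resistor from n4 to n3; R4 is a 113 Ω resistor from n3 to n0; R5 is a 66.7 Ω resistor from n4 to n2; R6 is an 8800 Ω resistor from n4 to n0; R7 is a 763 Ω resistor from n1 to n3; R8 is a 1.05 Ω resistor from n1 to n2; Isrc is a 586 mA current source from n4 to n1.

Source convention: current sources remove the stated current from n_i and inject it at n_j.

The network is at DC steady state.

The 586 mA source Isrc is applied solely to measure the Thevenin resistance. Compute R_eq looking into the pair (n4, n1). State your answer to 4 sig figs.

MNA unknowns: 4 node voltages V₁..V_4
R1: Y=0.03165 on G[2,1]
R2: Y=0.3534 on G[4,2]
R3: Y=0.0005882 on G[4,3]
R4: Y=0.008850 on G[3,0]
R5: Y=0.01499 on G[4,2]
R6: Y=0.0001136 on G[4,0]
R7: Y=0.001311 on G[1,3]
R8: Y=0.9524 on G[1,2]
Isrc: z[4]−=0.586, z[1]+=0.586
solve → V1=0.7782, V2=0.1837, V3=0.01803, V4=-1.404

R_eq = 3.725 Ω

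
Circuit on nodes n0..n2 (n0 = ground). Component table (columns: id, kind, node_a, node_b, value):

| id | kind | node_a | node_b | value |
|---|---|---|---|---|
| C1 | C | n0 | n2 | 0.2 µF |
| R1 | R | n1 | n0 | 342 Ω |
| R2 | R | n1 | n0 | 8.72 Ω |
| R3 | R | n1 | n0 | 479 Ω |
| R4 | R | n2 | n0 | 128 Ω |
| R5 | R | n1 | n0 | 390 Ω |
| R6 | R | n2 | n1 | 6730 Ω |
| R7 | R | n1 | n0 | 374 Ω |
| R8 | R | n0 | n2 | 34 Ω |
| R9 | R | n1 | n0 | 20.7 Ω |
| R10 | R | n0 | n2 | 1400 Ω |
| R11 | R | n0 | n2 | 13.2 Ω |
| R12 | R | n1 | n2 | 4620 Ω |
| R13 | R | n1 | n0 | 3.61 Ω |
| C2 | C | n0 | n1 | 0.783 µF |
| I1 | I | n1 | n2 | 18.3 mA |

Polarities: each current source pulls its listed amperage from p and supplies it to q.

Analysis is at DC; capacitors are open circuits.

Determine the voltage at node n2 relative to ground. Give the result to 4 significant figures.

0.1603 V

Apply KCL at each of the 2 non-ground nodes and solve the resulting linear system.
Node n1: branches {R1, R2, R3, R5, R6, R7, R9, R12, R13, C2, I1} → V_1 = -0.04048
Node n2: branches {C1, R4, R6, R8, R10, R11, R12, I1} → V_2 = 0.1603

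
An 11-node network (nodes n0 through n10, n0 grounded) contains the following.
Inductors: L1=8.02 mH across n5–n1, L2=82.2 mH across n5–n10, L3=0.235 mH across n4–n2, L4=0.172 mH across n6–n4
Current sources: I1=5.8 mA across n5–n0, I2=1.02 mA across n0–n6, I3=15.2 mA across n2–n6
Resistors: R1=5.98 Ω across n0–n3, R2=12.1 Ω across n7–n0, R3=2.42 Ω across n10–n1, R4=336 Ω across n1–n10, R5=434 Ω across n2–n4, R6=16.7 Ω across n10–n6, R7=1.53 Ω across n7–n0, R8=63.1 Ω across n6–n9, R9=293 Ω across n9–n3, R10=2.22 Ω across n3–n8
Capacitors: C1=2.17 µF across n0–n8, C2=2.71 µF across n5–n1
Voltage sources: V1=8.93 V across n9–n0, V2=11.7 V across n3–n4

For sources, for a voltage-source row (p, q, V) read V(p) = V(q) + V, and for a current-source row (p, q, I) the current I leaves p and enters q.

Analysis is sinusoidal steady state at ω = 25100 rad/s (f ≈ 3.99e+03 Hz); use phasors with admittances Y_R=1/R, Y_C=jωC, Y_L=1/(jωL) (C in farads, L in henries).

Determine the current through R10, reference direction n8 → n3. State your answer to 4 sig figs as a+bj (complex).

-0.04155-0.08559j A

Element admittances at ω=25100 rad/s:
  Y(L1) = 0.000-0.004968j S between n5,n1
  I1: injects 0.0058 A into n0 (from n5)
  Y(R1) = 0.1672+0.000j S between n0,n3
  Y(L2) = 0.000-0.0004847j S between n5,n10
  Y(R2) = 0.08264+0.000j S between n7,n0
  Y(C1) = 0.000+0.05447j S between n0,n8
  Y(R3) = 0.4132+0.000j S between n10,n1
  Y(R4) = 0.002976+0.000j S between n1,n10
  I2: injects 0.00102 A into n6 (from n0)
  Y(R5) = 0.002304+0.000j S between n2,n4
  Y(R6) = 0.05988+0.000j S between n10,n6
  Y(R7) = 0.6536+0.000j S between n7,n0
  Y(L3) = 0.000-0.1695j S between n4,n2
  Y(R8) = 0.01585+0.000j S between n6,n9
  I3: injects 0.0152 A into n6 (from n2)
  Y(R9) = 0.003413+0.000j S between n9,n3
  Y(L4) = 0.000-0.2316j S between n6,n4
  Y(C2) = 0.000+0.06802j S between n5,n1
  Y(R10) = 0.4505+0.000j S between n3,n8
  V1: constraint V(n9)−V(n0) = 8.93
  V2: constraint V(n3)−V(n4) = 11.7
Assemble and solve the 12×12 MNA system:
  V(n1)=-10.09+0.7662j  V(n2)=-10.04-0.6624j  V(n3)=1.664-0.5728j  V(n4)=-10.04-0.5728j  V(n5)=-10.09+0.8589j  V(n6)=-9.984+0.7663j  V(n7)=0.000+0.000j  V(n8)=1.571-0.7628j  V(n9)=8.930+0.000j  V(n10)=-10.08+0.7663j
  i(V1)=-0.3245+0.01019j  i(V2)=-0.2950+0.01214j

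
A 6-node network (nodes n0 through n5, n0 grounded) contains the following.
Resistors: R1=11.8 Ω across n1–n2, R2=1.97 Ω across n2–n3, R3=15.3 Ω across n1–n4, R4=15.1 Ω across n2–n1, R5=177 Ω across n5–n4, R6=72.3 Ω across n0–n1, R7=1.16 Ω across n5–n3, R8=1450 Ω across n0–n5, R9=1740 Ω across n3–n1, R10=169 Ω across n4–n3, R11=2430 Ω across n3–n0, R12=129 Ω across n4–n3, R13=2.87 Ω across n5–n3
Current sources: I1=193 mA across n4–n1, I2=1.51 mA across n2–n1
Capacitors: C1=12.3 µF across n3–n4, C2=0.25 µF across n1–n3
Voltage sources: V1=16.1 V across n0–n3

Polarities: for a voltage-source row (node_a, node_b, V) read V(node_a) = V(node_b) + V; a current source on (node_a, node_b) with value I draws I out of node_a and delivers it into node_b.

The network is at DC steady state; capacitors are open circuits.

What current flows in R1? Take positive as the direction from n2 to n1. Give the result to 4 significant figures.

MNA unknowns: 5 node voltages V₁..V_5 plus 1 source current (V1)
R1: Y=0.08475 on G[1,2]
R2: Y=0.5076 on G[2,3]
R3: Y=0.06536 on G[1,4]
R4: Y=0.06623 on G[2,1]
R5: Y=0.005650 on G[5,4]
I1: z[4]−=0.193, z[1]+=0.193
R6: Y=0.01383 on G[0,1]
R7: Y=0.8621 on G[5,3]
R8: Y=0.0006897 on G[0,5]
I2: z[2]−=0.00151, z[1]+=0.00151
C1: Y=0.000 on G[3,4]
R9: Y=0.0005747 on G[3,1]
C2: Y=0.000 on G[1,3]
R10: Y=0.005917 on G[4,3]
R11: Y=0.0004115 on G[3,0]
R12: Y=0.007752 on G[4,3]
R13: Y=0.3484 on G[5,3]
V1: row V0−V3=16.1, i_V1 at 0,3
solve → V1=-14.26, V2=-15.68, V3=-16.10, V4=-16.96, V5=-16.09
aux → i_V1=-0.2150

-0.1203 A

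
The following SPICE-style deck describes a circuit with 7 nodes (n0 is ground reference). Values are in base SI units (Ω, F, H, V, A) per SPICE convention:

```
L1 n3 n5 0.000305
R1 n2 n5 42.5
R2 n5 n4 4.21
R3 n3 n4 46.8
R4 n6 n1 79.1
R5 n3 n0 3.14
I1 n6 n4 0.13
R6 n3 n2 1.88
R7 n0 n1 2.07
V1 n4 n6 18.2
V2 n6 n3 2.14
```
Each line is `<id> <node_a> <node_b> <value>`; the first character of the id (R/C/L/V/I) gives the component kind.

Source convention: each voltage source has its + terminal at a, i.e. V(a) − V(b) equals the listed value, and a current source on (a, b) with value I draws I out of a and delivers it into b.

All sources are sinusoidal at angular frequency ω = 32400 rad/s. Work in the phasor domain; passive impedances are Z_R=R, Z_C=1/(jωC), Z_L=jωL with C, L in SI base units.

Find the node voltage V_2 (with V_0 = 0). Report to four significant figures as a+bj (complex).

Element admittances at ω=32400 rad/s:
  Y(L1) = 0.000-0.1012j S between n3,n5
  Y(R1) = 0.02353+0.000j S between n2,n5
  Y(R2) = 0.2375+0.000j S between n5,n4
  Y(R3) = 0.02137+0.000j S between n3,n4
  Y(R4) = 0.01264+0.000j S between n6,n1
  Y(R5) = 0.3185+0.000j S between n3,n0
  I1: injects 0.13 A into n4 (from n6)
  Y(R6) = 0.5319+0.000j S between n3,n2
  Y(R7) = 0.4831+0.000j S between n0,n1
  V1: constraint V(n4)−V(n6) = 18.2
  V2: constraint V(n6)−V(n3) = 2.14
Assemble and solve the 8×8 MNA system:
  V(n1)=0.05254+0.000j  V(n2)=0.6038+0.2660j  V(n3)=-0.07970+0.000j  V(n4)=20.26+0.000j  V(n5)=16.06+6.278j  V(n6)=2.060+0.000j
  i(V1)=-1.303+1.491j  i(V2)=-1.459+1.491j

0.6038+0.2660j V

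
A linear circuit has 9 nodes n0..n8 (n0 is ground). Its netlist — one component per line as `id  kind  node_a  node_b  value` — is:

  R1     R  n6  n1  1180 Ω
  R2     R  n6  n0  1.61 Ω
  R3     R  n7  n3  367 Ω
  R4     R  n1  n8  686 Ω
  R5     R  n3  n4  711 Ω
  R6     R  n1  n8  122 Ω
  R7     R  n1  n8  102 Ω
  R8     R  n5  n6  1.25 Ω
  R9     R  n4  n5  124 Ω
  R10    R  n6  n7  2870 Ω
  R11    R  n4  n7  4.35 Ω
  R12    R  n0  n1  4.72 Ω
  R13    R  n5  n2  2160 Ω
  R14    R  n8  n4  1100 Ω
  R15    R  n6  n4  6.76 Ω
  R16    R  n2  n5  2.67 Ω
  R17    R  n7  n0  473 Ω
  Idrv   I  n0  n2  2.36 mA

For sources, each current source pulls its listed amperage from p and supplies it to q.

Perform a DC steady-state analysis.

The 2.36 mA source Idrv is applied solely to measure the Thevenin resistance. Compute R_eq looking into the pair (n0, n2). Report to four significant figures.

R_eq = 5.505 Ω

Apply KCL at each of the 8 non-ground nodes and solve the resulting linear system.
Node n1: branches {R1, R4, R6, R7, R12} → V_1 = 3.066e-05
Node n2: branches {R13, R16, Idrv} → V_2 = 0.01299
Node n3: branches {R3, R5} → V_3 = 0.003831
Node n4: branches {R5, R9, R11, R14, R15} → V_4 = 0.003854
Node n5: branches {R8, R9, R13, R16} → V_5 = 0.006697
Node n6: branches {R1, R2, R8, R10, R15} → V_6 = 0.003776
Node n7: branches {R3, R10, R11, R17} → V_7 = 0.003819
Node n8: branches {R4, R6, R7, R14} → V_8 = 0.0002013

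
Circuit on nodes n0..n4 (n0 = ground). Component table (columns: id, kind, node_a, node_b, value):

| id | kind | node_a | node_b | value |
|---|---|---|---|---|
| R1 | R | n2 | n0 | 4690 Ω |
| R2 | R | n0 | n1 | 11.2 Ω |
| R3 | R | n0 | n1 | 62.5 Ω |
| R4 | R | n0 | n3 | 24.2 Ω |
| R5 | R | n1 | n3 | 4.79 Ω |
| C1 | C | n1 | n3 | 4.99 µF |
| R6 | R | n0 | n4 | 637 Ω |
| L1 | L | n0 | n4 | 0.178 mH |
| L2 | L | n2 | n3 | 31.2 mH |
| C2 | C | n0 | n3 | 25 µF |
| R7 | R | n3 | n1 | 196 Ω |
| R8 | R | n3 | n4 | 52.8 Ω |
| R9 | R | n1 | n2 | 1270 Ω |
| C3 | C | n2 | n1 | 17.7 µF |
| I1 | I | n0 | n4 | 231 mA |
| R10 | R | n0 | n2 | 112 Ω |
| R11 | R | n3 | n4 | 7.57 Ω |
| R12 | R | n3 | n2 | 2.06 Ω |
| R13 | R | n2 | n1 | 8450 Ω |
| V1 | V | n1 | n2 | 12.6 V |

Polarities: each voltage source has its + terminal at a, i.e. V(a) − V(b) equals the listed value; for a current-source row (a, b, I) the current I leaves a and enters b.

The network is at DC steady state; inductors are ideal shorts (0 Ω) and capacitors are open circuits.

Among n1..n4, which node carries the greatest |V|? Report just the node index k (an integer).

1

Apply KCL at each of the 4 non-ground nodes and solve the resulting linear system.
Node n1: branches {R2, R3, R5, C1, R7, R9, C3, R13, V1} → V_1 = 8.276
Node n2: branches {R1, L2, R9, C3, R10, R12, R13, V1} → V_2 = -4.324
Node n3: branches {R4, R5, C1, L2, C2, R7, R8, R11, R12} → V_3 = -4.324
Node n4: branches {R6, L1, R8, I1, R11} → V_4 = 0.000
Source currents: i(L1)=0.4221, i(L2)=-3.527, i(V1)=-3.578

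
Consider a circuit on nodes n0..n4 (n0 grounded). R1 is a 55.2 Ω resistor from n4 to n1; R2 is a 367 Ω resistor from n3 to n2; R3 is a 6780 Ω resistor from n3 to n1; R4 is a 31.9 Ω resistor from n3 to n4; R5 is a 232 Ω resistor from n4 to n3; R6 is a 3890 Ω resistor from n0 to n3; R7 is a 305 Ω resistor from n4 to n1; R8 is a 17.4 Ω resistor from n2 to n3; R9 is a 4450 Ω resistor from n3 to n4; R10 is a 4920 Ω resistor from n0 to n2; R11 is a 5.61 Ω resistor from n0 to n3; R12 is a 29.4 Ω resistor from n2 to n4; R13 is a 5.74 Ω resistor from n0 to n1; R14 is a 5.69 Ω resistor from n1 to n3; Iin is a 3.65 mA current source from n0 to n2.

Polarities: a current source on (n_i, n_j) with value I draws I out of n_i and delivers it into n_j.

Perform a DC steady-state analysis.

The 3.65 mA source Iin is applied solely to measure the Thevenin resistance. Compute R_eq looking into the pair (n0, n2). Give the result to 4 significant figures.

Element admittances at DC:
  Y(R1) = 0.01812 S between n4,n1
  Y(R2) = 0.002725 S between n3,n2
  Y(R3) = 0.0001475 S between n3,n1
  Y(R4) = 0.03135 S between n3,n4
  Y(R5) = 0.004310 S between n4,n3
  Y(R6) = 0.0002571 S between n0,n3
  Y(R7) = 0.003279 S between n4,n1
  Y(R8) = 0.05747 S between n2,n3
  Y(R9) = 0.0002247 S between n3,n4
  Y(R10) = 0.0002033 S between n0,n2
  Y(R11) = 0.1783 S between n0,n3
  Y(R12) = 0.03401 S between n2,n4
  Y(R13) = 0.1742 S between n0,n1
  Y(R14) = 0.1757 S between n1,n3
  Iin: injects 0.00365 A into n2 (from n0)
Assemble and solve the 4×4 MNA system:
  V(n1)=0.007707  V(n2)=0.05698  V(n3)=0.01286  V(n4)=0.02809

R_eq = 15.61 Ω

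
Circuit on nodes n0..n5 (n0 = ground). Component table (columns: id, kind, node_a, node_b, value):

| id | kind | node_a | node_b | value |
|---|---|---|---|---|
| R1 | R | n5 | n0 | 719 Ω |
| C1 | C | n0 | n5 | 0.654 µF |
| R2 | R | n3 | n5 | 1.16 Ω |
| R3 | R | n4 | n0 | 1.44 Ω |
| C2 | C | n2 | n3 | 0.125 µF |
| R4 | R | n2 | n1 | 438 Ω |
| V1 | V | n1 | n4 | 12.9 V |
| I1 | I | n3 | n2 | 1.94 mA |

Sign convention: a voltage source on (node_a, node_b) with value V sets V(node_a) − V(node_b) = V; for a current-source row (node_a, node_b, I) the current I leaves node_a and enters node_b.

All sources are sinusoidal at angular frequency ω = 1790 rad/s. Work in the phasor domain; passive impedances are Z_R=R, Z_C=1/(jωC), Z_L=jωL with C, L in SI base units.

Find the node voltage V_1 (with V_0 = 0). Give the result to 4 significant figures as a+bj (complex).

Element admittances at ω=1790 rad/s:
  Y(R1) = 0.001391+0.000j S between n5,n0
  Y(C1) = 0.000+0.001171j S between n0,n5
  Y(R2) = 0.8621+0.000j S between n3,n5
  Y(R3) = 0.6944+0.000j S between n4,n0
  Y(C2) = 0.000+0.0002237j S between n2,n3
  Y(R4) = 0.002283+0.000j S between n2,n1
  V1: constraint V(n1)−V(n4) = 12.9
  I1: injects 0.00194 A into n2 (from n3)
Assemble and solve the 6×6 MNA system:
  V(n1)=12.90-0.004180j  V(n2)=13.46-1.276j  V(n3)=0.4885+1.678j  V(n4)=0.001842-0.004180j  V(n5)=0.4900+1.675j
  i(V1)=0.001279-0.002903j

12.90-0.004180j V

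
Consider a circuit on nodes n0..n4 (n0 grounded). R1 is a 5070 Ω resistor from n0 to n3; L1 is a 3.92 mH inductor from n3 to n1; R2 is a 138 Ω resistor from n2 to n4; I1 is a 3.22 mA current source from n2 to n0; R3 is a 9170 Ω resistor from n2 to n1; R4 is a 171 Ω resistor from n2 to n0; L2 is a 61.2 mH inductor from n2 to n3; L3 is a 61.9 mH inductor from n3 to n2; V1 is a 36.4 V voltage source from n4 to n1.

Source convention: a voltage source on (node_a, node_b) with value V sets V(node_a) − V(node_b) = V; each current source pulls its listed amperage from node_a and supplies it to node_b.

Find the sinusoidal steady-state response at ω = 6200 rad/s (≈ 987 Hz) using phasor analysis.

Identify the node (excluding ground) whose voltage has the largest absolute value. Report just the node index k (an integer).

1

Apply KCL at each of the 4 non-ground nodes and solve the resulting linear system.
Node n1: branches {L1, R3, V1} → V_1 = -25.18-15.28j
Node n2: branches {R2, I1, R3, R4, L2, L3} → V_2 = 0.2040+0.4521j
Node n3: branches {R1, L1, L2, L3} → V_3 = -22.37-13.40j
Node n4: branches {R2, V1} → V_4 = 11.22-15.28j
Source currents: i(V1)=-0.07980+0.1140j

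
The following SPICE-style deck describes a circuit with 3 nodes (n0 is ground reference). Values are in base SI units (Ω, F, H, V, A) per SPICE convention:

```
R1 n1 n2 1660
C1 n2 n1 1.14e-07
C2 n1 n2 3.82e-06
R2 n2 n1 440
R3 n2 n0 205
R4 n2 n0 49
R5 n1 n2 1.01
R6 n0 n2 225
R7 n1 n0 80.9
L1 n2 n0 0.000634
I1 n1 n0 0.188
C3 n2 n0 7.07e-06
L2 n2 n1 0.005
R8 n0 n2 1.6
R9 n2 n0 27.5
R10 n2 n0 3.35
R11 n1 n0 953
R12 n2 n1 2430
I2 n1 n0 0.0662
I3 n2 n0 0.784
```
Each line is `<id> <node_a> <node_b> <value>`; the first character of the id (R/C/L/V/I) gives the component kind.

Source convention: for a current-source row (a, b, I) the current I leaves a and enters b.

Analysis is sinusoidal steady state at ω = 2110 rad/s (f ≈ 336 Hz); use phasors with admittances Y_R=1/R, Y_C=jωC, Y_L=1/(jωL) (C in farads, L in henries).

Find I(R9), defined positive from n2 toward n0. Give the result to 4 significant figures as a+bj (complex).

-0.02447-0.01787j A

Element admittances at ω=2110 rad/s:
  Y(R1) = 0.0006024+0.000j S between n1,n2
  Y(C1) = 0.000+0.0002405j S between n2,n1
  Y(C2) = 0.000+0.008060j S between n1,n2
  Y(R2) = 0.002273+0.000j S between n2,n1
  Y(R3) = 0.004878+0.000j S between n2,n0
  Y(R4) = 0.02041+0.000j S between n2,n0
  Y(R5) = 0.9901+0.000j S between n1,n2
  Y(R6) = 0.004444+0.000j S between n0,n2
  Y(R7) = 0.01236+0.000j S between n1,n0
  Y(L1) = 0.000-0.7475j S between n2,n0
  I1: injects 0.188 A into n0 (from n1)
  Y(C3) = 0.000+0.01492j S between n2,n0
  Y(L2) = 0.000-0.09479j S between n2,n1
  Y(R8) = 0.6250+0.000j S between n0,n2
  Y(R9) = 0.03636+0.000j S between n2,n0
  Y(R10) = 0.2985+0.000j S between n2,n0
  Y(R11) = 0.001049+0.000j S between n1,n0
  Y(R12) = 0.0004115+0.000j S between n2,n1
  I2: injects 0.0662 A into n0 (from n1)
  I3: injects 0.784 A into n0 (from n2)
Assemble and solve the 2×2 MNA system:
  V(n1)=-0.9153-0.5056j  V(n2)=-0.6730-0.4913j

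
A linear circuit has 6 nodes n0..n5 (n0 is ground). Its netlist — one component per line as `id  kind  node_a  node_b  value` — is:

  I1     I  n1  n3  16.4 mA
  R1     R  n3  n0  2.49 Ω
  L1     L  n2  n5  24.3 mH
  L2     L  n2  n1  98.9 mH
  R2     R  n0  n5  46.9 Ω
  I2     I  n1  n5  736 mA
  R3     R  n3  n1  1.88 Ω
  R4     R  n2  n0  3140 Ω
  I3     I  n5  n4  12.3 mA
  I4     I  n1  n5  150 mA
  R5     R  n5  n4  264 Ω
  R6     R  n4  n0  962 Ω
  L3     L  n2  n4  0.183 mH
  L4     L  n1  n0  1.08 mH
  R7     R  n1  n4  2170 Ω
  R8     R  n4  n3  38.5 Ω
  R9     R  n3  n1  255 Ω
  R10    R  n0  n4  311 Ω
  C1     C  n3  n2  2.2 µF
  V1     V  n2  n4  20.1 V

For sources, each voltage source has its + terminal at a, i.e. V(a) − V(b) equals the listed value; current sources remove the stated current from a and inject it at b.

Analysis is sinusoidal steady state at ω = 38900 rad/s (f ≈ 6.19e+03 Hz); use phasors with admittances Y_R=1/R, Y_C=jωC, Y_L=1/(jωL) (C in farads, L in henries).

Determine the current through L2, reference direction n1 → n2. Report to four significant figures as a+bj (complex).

0.002203+0.001260j A

Element admittances at ω=38900 rad/s:
  I1: injects 0.0164 A into n3 (from n1)
  Y(R1) = 0.4016+0.000j S between n3,n0
  Y(L1) = 0.000-0.001058j S between n2,n5
  Y(L2) = 0.000-0.0002599j S between n2,n1
  Y(R2) = 0.02132+0.000j S between n0,n5
  I2: injects 0.736 A into n5 (from n1)
  Y(R3) = 0.5319+0.000j S between n3,n1
  Y(R4) = 0.0003185+0.000j S between n2,n0
  I3: injects 0.0123 A into n4 (from n5)
  I4: injects 0.15 A into n5 (from n1)
  Y(R5) = 0.003788+0.000j S between n5,n4
  Y(R6) = 0.001040+0.000j S between n4,n0
  Y(L3) = 0.000-0.1405j S between n2,n4
  Y(L4) = 0.000-0.02380j S between n1,n0
  Y(R7) = 0.0004608+0.000j S between n1,n4
  Y(R8) = 0.02597+0.000j S between n4,n3
  Y(R9) = 0.003922+0.000j S between n3,n1
  Y(R10) = 0.003215+0.000j S between n0,n4
  Y(C1) = 0.000+0.08558j S between n3,n2
  V1: constraint V(n2)−V(n4) = 20.1
Assemble and solve the 6×6 MNA system:
  V(n1)=-3.164-0.2357j  V(n2)=1.684-8.712j  V(n3)=-1.473-0.08555j  V(n4)=-18.42-8.712j  V(n5)=31.65-0.05164j
  i(V1)=-0.7274+2.526j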